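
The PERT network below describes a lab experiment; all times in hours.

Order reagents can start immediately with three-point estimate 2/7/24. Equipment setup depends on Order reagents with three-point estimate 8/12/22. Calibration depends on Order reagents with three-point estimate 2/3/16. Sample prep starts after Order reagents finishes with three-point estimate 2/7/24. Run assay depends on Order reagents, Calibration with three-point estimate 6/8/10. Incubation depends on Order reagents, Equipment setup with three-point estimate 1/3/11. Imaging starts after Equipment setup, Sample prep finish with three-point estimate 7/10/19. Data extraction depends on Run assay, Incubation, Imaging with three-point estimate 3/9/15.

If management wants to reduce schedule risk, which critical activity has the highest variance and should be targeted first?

te_Order reagents = (2 + 4·7 + 24)/6 = 54/6 = 9; σ²_Order reagents = ((24−2)/6)² = 13.444
te_Equipment setup = (8 + 4·12 + 22)/6 = 78/6 = 13; σ²_Equipment setup = ((22−8)/6)² = 5.444
te_Calibration = (2 + 4·3 + 16)/6 = 30/6 = 5; σ²_Calibration = ((16−2)/6)² = 5.444
te_Sample prep = (2 + 4·7 + 24)/6 = 54/6 = 9; σ²_Sample prep = ((24−2)/6)² = 13.444
te_Run assay = (6 + 4·8 + 10)/6 = 48/6 = 8; σ²_Run assay = ((10−6)/6)² = 0.444
te_Incubation = (1 + 4·3 + 11)/6 = 24/6 = 4; σ²_Incubation = ((11−1)/6)² = 2.778
te_Imaging = (7 + 4·10 + 19)/6 = 66/6 = 11; σ²_Imaging = ((19−7)/6)² = 4.000
te_Data extraction = (3 + 4·9 + 15)/6 = 54/6 = 9; σ²_Data extraction = ((15−3)/6)² = 4.000

Forward pass:
ES_Order reagents = 0; EF_Order reagents = 9
ES_Equipment setup = 9; EF_Equipment setup = 9+13 = 22
ES_Calibration = 9; EF_Calibration = 9+5 = 14
ES_Sample prep = 9; EF_Sample prep = 9+9 = 18
ES_Run assay = max(EF_Order reagents=9, EF_Calibration=14) = 14; EF_Run assay = 14+8 = 22
ES_Incubation = max(EF_Order reagents=9, EF_Equipment setup=22) = 22; EF_Incubation = 22+4 = 26
ES_Imaging = max(EF_Equipment setup=22, EF_Sample prep=18) = 22; EF_Imaging = 22+11 = 33
ES_Data extraction = max(EF_Run assay=22, EF_Incubation=26, EF_Imaging=33) = 33; EF_Data extraction = 33+9 = 42
Expected project duration μ = 42 hours. Critical path: Order reagents → Equipment setup → Imaging → Data extraction.

Variances on critical path: σ²_Order reagents=13.444, σ²_Equipment setup=5.444, σ²_Imaging=4.000, σ²_Data extraction=4.000.
Largest is σ²_Order reagents = 13.444.

Order reagents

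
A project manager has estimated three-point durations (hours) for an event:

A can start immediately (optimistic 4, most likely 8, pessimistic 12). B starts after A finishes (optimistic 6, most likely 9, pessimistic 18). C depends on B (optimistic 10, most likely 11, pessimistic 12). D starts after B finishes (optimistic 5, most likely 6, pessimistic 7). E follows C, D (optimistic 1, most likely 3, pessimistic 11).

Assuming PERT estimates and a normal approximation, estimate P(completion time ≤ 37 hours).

te_A = (4 + 4·8 + 12)/6 = 48/6 = 8; σ²_A = ((12−4)/6)² = 1.778
te_B = (6 + 4·9 + 18)/6 = 60/6 = 10; σ²_B = ((18−6)/6)² = 4.000
te_C = (10 + 4·11 + 12)/6 = 66/6 = 11; σ²_C = ((12−10)/6)² = 0.111
te_D = (5 + 4·6 + 7)/6 = 36/6 = 6; σ²_D = ((7−5)/6)² = 0.111
te_E = (1 + 4·3 + 11)/6 = 24/6 = 4; σ²_E = ((11−1)/6)² = 2.778

Forward pass:
ES_A = 0; EF_A = 8
ES_B = 8; EF_B = 8+10 = 18
ES_C = 18; EF_C = 18+11 = 29
ES_D = 18; EF_D = 18+6 = 24
ES_E = max(EF_C=29, EF_D=24) = 29; EF_E = 29+4 = 33
Expected project duration μ = 33 hours. Critical path: A → B → C → E.

Variance along critical path = 1.778 + 4.000 + 0.111 + 2.778 = 8.667; σ = √8.667 = 2.944 hours.
Z = (37 − 33) / 2.944 = 1.359
P(T ≤ 37) = Φ(1.359) ≈ 0.913

0.913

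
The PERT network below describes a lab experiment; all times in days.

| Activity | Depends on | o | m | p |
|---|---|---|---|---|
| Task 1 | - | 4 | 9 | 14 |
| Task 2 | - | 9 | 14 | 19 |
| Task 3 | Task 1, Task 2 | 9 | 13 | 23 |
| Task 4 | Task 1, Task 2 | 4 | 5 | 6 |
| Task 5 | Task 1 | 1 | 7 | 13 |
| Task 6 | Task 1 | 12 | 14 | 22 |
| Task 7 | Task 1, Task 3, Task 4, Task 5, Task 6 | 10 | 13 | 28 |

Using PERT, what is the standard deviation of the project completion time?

4.15 days

te_Task 1 = (4 + 4·9 + 14)/6 = 54/6 = 9; σ²_Task 1 = ((14−4)/6)² = 2.778
te_Task 2 = (9 + 4·14 + 19)/6 = 84/6 = 14; σ²_Task 2 = ((19−9)/6)² = 2.778
te_Task 3 = (9 + 4·13 + 23)/6 = 84/6 = 14; σ²_Task 3 = ((23−9)/6)² = 5.444
te_Task 4 = (4 + 4·5 + 6)/6 = 30/6 = 5; σ²_Task 4 = ((6−4)/6)² = 0.111
te_Task 5 = (1 + 4·7 + 13)/6 = 42/6 = 7; σ²_Task 5 = ((13−1)/6)² = 4.000
te_Task 6 = (12 + 4·14 + 22)/6 = 90/6 = 15; σ²_Task 6 = ((22−12)/6)² = 2.778
te_Task 7 = (10 + 4·13 + 28)/6 = 90/6 = 15; σ²_Task 7 = ((28−10)/6)² = 9.000

Forward pass:
ES_Task 1 = 0; EF_Task 1 = 9
ES_Task 2 = 0; EF_Task 2 = 14
ES_Task 3 = max(EF_Task 1=9, EF_Task 2=14) = 14; EF_Task 3 = 14+14 = 28
ES_Task 4 = max(EF_Task 1=9, EF_Task 2=14) = 14; EF_Task 4 = 14+5 = 19
ES_Task 5 = 9; EF_Task 5 = 9+7 = 16
ES_Task 6 = 9; EF_Task 6 = 9+15 = 24
ES_Task 7 = max(EF_Task 1=9, EF_Task 3=28, EF_Task 4=19, EF_Task 5=16, EF_Task 6=24) = 28; EF_Task 7 = 28+15 = 43
Expected project duration μ = 43 days. Critical path: Task 2 → Task 3 → Task 7.

Variance along critical path = 2.778 + 5.444 + 9.000 = 17.222
σ = √17.222 = 4.150 days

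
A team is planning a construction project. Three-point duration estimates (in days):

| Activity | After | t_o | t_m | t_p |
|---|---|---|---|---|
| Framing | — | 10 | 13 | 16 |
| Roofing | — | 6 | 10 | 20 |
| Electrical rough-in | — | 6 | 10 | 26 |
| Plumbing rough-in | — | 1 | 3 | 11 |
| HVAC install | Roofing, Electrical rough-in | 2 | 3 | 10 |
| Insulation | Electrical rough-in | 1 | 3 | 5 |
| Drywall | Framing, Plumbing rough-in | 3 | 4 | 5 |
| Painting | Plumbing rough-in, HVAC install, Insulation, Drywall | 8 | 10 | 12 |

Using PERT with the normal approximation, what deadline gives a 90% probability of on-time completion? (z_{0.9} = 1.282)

te_Framing = (10 + 4·13 + 16)/6 = 78/6 = 13; σ²_Framing = ((16−10)/6)² = 1.000
te_Roofing = (6 + 4·10 + 20)/6 = 66/6 = 11; σ²_Roofing = ((20−6)/6)² = 5.444
te_Electrical rough-in = (6 + 4·10 + 26)/6 = 72/6 = 12; σ²_Electrical rough-in = ((26−6)/6)² = 11.111
te_Plumbing rough-in = (1 + 4·3 + 11)/6 = 24/6 = 4; σ²_Plumbing rough-in = ((11−1)/6)² = 2.778
te_HVAC install = (2 + 4·3 + 10)/6 = 24/6 = 4; σ²_HVAC install = ((10−2)/6)² = 1.778
te_Insulation = (1 + 4·3 + 5)/6 = 18/6 = 3; σ²_Insulation = ((5−1)/6)² = 0.444
te_Drywall = (3 + 4·4 + 5)/6 = 24/6 = 4; σ²_Drywall = ((5−3)/6)² = 0.111
te_Painting = (8 + 4·10 + 12)/6 = 60/6 = 10; σ²_Painting = ((12−8)/6)² = 0.444

Forward pass:
ES_Framing = 0; EF_Framing = 13
ES_Roofing = 0; EF_Roofing = 11
ES_Electrical rough-in = 0; EF_Electrical rough-in = 12
ES_Plumbing rough-in = 0; EF_Plumbing rough-in = 4
ES_HVAC install = max(EF_Roofing=11, EF_Electrical rough-in=12) = 12; EF_HVAC install = 12+4 = 16
ES_Insulation = 12; EF_Insulation = 12+3 = 15
ES_Drywall = max(EF_Framing=13, EF_Plumbing rough-in=4) = 13; EF_Drywall = 13+4 = 17
ES_Painting = max(EF_Plumbing rough-in=4, EF_HVAC install=16, EF_Insulation=15, EF_Drywall=17) = 17; EF_Painting = 17+10 = 27
Expected project duration μ = 27 days. Critical path: Framing → Drywall → Painting.

Variance along critical path = 1.000 + 0.111 + 0.444 = 1.556; σ = 1.247 days.
D = μ + z·σ = 27 + 1.282·1.247 = 28.6 days

28.6 days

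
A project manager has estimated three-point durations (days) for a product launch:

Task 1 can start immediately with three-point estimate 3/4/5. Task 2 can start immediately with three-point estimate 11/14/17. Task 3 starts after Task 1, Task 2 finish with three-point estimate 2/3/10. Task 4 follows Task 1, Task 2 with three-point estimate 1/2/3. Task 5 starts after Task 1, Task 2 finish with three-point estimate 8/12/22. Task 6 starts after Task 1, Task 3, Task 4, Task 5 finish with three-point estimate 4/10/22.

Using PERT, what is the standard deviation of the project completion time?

te_Task 1 = (3 + 4·4 + 5)/6 = 24/6 = 4; σ²_Task 1 = ((5−3)/6)² = 0.111
te_Task 2 = (11 + 4·14 + 17)/6 = 84/6 = 14; σ²_Task 2 = ((17−11)/6)² = 1.000
te_Task 3 = (2 + 4·3 + 10)/6 = 24/6 = 4; σ²_Task 3 = ((10−2)/6)² = 1.778
te_Task 4 = (1 + 4·2 + 3)/6 = 12/6 = 2; σ²_Task 4 = ((3−1)/6)² = 0.111
te_Task 5 = (8 + 4·12 + 22)/6 = 78/6 = 13; σ²_Task 5 = ((22−8)/6)² = 5.444
te_Task 6 = (4 + 4·10 + 22)/6 = 66/6 = 11; σ²_Task 6 = ((22−4)/6)² = 9.000

Forward pass:
ES_Task 1 = 0; EF_Task 1 = 4
ES_Task 2 = 0; EF_Task 2 = 14
ES_Task 3 = max(EF_Task 1=4, EF_Task 2=14) = 14; EF_Task 3 = 14+4 = 18
ES_Task 4 = max(EF_Task 1=4, EF_Task 2=14) = 14; EF_Task 4 = 14+2 = 16
ES_Task 5 = max(EF_Task 1=4, EF_Task 2=14) = 14; EF_Task 5 = 14+13 = 27
ES_Task 6 = max(EF_Task 1=4, EF_Task 3=18, EF_Task 4=16, EF_Task 5=27) = 27; EF_Task 6 = 27+11 = 38
Expected project duration μ = 38 days. Critical path: Task 2 → Task 5 → Task 6.

Variance along critical path = 1.000 + 5.444 + 9.000 = 15.444
σ = √15.444 = 3.930 days

3.93 days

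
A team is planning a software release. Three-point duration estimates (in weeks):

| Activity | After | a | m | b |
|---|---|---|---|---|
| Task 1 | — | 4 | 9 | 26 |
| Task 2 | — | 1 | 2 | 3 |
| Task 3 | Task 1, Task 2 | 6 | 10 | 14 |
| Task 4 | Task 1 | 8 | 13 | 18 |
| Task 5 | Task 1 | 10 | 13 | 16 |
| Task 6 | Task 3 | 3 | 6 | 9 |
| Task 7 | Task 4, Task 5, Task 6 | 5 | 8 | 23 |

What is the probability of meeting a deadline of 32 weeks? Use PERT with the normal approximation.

te_Task 1 = (4 + 4·9 + 26)/6 = 66/6 = 11; σ²_Task 1 = ((26−4)/6)² = 13.444
te_Task 2 = (1 + 4·2 + 3)/6 = 12/6 = 2; σ²_Task 2 = ((3−1)/6)² = 0.111
te_Task 3 = (6 + 4·10 + 14)/6 = 60/6 = 10; σ²_Task 3 = ((14−6)/6)² = 1.778
te_Task 4 = (8 + 4·13 + 18)/6 = 78/6 = 13; σ²_Task 4 = ((18−8)/6)² = 2.778
te_Task 5 = (10 + 4·13 + 16)/6 = 78/6 = 13; σ²_Task 5 = ((16−10)/6)² = 1.000
te_Task 6 = (3 + 4·6 + 9)/6 = 36/6 = 6; σ²_Task 6 = ((9−3)/6)² = 1.000
te_Task 7 = (5 + 4·8 + 23)/6 = 60/6 = 10; σ²_Task 7 = ((23−5)/6)² = 9.000

Forward pass:
ES_Task 1 = 0; EF_Task 1 = 11
ES_Task 2 = 0; EF_Task 2 = 2
ES_Task 3 = max(EF_Task 1=11, EF_Task 2=2) = 11; EF_Task 3 = 11+10 = 21
ES_Task 4 = 11; EF_Task 4 = 11+13 = 24
ES_Task 5 = 11; EF_Task 5 = 11+13 = 24
ES_Task 6 = 21; EF_Task 6 = 21+6 = 27
ES_Task 7 = max(EF_Task 4=24, EF_Task 5=24, EF_Task 6=27) = 27; EF_Task 7 = 27+10 = 37
Expected project duration μ = 37 weeks. Critical path: Task 1 → Task 3 → Task 6 → Task 7.

Variance along critical path = 13.444 + 1.778 + 1.000 + 9.000 = 25.222; σ = √25.222 = 5.022 weeks.
Z = (32 − 37) / 5.022 = -0.996
P(T ≤ 32) = Φ(-0.996) ≈ 0.160

0.160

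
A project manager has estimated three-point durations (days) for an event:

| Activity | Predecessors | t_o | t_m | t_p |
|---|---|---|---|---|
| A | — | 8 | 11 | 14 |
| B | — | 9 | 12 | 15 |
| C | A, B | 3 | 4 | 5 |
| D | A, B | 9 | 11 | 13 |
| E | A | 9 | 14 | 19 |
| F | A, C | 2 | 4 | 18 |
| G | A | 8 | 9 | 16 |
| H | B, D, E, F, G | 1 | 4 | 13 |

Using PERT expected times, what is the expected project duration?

30 days

te_A = (8 + 4·11 + 14)/6 = 66/6 = 11
te_B = (9 + 4·12 + 15)/6 = 72/6 = 12
te_C = (3 + 4·4 + 5)/6 = 24/6 = 4
te_D = (9 + 4·11 + 13)/6 = 66/6 = 11
te_E = (9 + 4·14 + 19)/6 = 84/6 = 14
te_F = (2 + 4·4 + 18)/6 = 36/6 = 6
te_G = (8 + 4·9 + 16)/6 = 60/6 = 10
te_H = (1 + 4·4 + 13)/6 = 30/6 = 5

Forward pass:
ES_A = 0; EF_A = 11
ES_B = 0; EF_B = 12
ES_C = max(EF_A=11, EF_B=12) = 12; EF_C = 12+4 = 16
ES_D = max(EF_A=11, EF_B=12) = 12; EF_D = 12+11 = 23
ES_E = 11; EF_E = 11+14 = 25
ES_F = max(EF_A=11, EF_C=16) = 16; EF_F = 16+6 = 22
ES_G = 11; EF_G = 11+10 = 21
ES_H = max(EF_B=12, EF_D=23, EF_E=25, EF_F=22, EF_G=21) = 25; EF_H = 25+5 = 30
Expected project duration μ = 30 days. Critical path: A → E → H.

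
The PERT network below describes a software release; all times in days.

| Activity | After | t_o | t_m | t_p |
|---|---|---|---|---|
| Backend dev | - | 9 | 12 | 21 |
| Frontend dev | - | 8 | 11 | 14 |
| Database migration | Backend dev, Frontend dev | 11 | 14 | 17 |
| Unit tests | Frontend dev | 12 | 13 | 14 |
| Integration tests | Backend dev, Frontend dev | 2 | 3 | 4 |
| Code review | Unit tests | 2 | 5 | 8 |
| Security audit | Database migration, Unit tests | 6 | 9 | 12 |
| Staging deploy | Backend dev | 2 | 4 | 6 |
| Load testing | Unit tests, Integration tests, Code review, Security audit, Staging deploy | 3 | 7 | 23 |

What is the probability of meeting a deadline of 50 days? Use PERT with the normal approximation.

te_Backend dev = (9 + 4·12 + 21)/6 = 78/6 = 13; σ²_Backend dev = ((21−9)/6)² = 4.000
te_Frontend dev = (8 + 4·11 + 14)/6 = 66/6 = 11; σ²_Frontend dev = ((14−8)/6)² = 1.000
te_Database migration = (11 + 4·14 + 17)/6 = 84/6 = 14; σ²_Database migration = ((17−11)/6)² = 1.000
te_Unit tests = (12 + 4·13 + 14)/6 = 78/6 = 13; σ²_Unit tests = ((14−12)/6)² = 0.111
te_Integration tests = (2 + 4·3 + 4)/6 = 18/6 = 3; σ²_Integration tests = ((4−2)/6)² = 0.111
te_Code review = (2 + 4·5 + 8)/6 = 30/6 = 5; σ²_Code review = ((8−2)/6)² = 1.000
te_Security audit = (6 + 4·9 + 12)/6 = 54/6 = 9; σ²_Security audit = ((12−6)/6)² = 1.000
te_Staging deploy = (2 + 4·4 + 6)/6 = 24/6 = 4; σ²_Staging deploy = ((6−2)/6)² = 0.444
te_Load testing = (3 + 4·7 + 23)/6 = 54/6 = 9; σ²_Load testing = ((23−3)/6)² = 11.111

Forward pass:
ES_Backend dev = 0; EF_Backend dev = 13
ES_Frontend dev = 0; EF_Frontend dev = 11
ES_Database migration = max(EF_Backend dev=13, EF_Frontend dev=11) = 13; EF_Database migration = 13+14 = 27
ES_Unit tests = 11; EF_Unit tests = 11+13 = 24
ES_Integration tests = max(EF_Backend dev=13, EF_Frontend dev=11) = 13; EF_Integration tests = 13+3 = 16
ES_Code review = 24; EF_Code review = 24+5 = 29
ES_Security audit = max(EF_Database migration=27, EF_Unit tests=24) = 27; EF_Security audit = 27+9 = 36
ES_Staging deploy = 13; EF_Staging deploy = 13+4 = 17
ES_Load testing = max(EF_Unit tests=24, EF_Integration tests=16, EF_Code review=29, EF_Security audit=36, EF_Staging deploy=17) = 36; EF_Load testing = 36+9 = 45
Expected project duration μ = 45 days. Critical path: Backend dev → Database migration → Security audit → Load testing.

Variance along critical path = 4.000 + 1.000 + 1.000 + 11.111 = 17.111; σ = √17.111 = 4.137 days.
Z = (50 − 45) / 4.137 = 1.209
P(T ≤ 50) = Φ(1.209) ≈ 0.887

0.887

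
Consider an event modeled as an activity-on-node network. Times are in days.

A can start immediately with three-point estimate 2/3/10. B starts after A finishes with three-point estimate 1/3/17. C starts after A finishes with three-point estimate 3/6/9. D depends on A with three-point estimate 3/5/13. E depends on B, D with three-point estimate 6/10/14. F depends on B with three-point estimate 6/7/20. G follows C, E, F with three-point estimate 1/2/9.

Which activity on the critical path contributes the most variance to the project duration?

D

te_A = (2 + 4·3 + 10)/6 = 24/6 = 4; σ²_A = ((10−2)/6)² = 1.778
te_B = (1 + 4·3 + 17)/6 = 30/6 = 5; σ²_B = ((17−1)/6)² = 7.111
te_C = (3 + 4·6 + 9)/6 = 36/6 = 6; σ²_C = ((9−3)/6)² = 1.000
te_D = (3 + 4·5 + 13)/6 = 36/6 = 6; σ²_D = ((13−3)/6)² = 2.778
te_E = (6 + 4·10 + 14)/6 = 60/6 = 10; σ²_E = ((14−6)/6)² = 1.778
te_F = (6 + 4·7 + 20)/6 = 54/6 = 9; σ²_F = ((20−6)/6)² = 5.444
te_G = (1 + 4·2 + 9)/6 = 18/6 = 3; σ²_G = ((9−1)/6)² = 1.778

Forward pass:
ES_A = 0; EF_A = 4
ES_B = 4; EF_B = 4+5 = 9
ES_C = 4; EF_C = 4+6 = 10
ES_D = 4; EF_D = 4+6 = 10
ES_E = max(EF_B=9, EF_D=10) = 10; EF_E = 10+10 = 20
ES_F = 9; EF_F = 9+9 = 18
ES_G = max(EF_C=10, EF_E=20, EF_F=18) = 20; EF_G = 20+3 = 23
Expected project duration μ = 23 days. Critical path: A → D → E → G.

Variances on critical path: σ²_A=1.778, σ²_D=2.778, σ²_E=1.778, σ²_G=1.778.
Largest is σ²_D = 2.778.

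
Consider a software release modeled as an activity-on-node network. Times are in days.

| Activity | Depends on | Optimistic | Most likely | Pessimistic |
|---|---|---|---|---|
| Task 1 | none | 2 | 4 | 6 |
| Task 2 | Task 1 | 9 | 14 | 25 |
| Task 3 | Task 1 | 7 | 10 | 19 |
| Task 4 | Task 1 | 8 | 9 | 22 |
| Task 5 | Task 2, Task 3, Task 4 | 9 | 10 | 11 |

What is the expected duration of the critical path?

29 days

te_Task 1 = (2 + 4·4 + 6)/6 = 24/6 = 4
te_Task 2 = (9 + 4·14 + 25)/6 = 90/6 = 15
te_Task 3 = (7 + 4·10 + 19)/6 = 66/6 = 11
te_Task 4 = (8 + 4·9 + 22)/6 = 66/6 = 11
te_Task 5 = (9 + 4·10 + 11)/6 = 60/6 = 10

Forward pass:
ES_Task 1 = 0; EF_Task 1 = 4
ES_Task 2 = 4; EF_Task 2 = 4+15 = 19
ES_Task 3 = 4; EF_Task 3 = 4+11 = 15
ES_Task 4 = 4; EF_Task 4 = 4+11 = 15
ES_Task 5 = max(EF_Task 2=19, EF_Task 3=15, EF_Task 4=15) = 19; EF_Task 5 = 19+10 = 29
Expected project duration μ = 29 days. Critical path: Task 1 → Task 2 → Task 5.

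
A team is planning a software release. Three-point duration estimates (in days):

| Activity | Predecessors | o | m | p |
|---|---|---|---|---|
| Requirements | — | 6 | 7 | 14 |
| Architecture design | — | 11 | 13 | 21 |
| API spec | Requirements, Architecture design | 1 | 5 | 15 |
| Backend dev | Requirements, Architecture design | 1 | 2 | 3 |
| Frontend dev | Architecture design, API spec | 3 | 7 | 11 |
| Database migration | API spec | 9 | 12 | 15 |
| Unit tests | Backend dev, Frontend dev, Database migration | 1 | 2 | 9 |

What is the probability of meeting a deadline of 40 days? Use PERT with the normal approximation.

te_Requirements = (6 + 4·7 + 14)/6 = 48/6 = 8; σ²_Requirements = ((14−6)/6)² = 1.778
te_Architecture design = (11 + 4·13 + 21)/6 = 84/6 = 14; σ²_Architecture design = ((21−11)/6)² = 2.778
te_API spec = (1 + 4·5 + 15)/6 = 36/6 = 6; σ²_API spec = ((15−1)/6)² = 5.444
te_Backend dev = (1 + 4·2 + 3)/6 = 12/6 = 2; σ²_Backend dev = ((3−1)/6)² = 0.111
te_Frontend dev = (3 + 4·7 + 11)/6 = 42/6 = 7; σ²_Frontend dev = ((11−3)/6)² = 1.778
te_Database migration = (9 + 4·12 + 15)/6 = 72/6 = 12; σ²_Database migration = ((15−9)/6)² = 1.000
te_Unit tests = (1 + 4·2 + 9)/6 = 18/6 = 3; σ²_Unit tests = ((9−1)/6)² = 1.778

Forward pass:
ES_Requirements = 0; EF_Requirements = 8
ES_Architecture design = 0; EF_Architecture design = 14
ES_API spec = max(EF_Requirements=8, EF_Architecture design=14) = 14; EF_API spec = 14+6 = 20
ES_Backend dev = max(EF_Requirements=8, EF_Architecture design=14) = 14; EF_Backend dev = 14+2 = 16
ES_Frontend dev = max(EF_Architecture design=14, EF_API spec=20) = 20; EF_Frontend dev = 20+7 = 27
ES_Database migration = 20; EF_Database migration = 20+12 = 32
ES_Unit tests = max(EF_Backend dev=16, EF_Frontend dev=27, EF_Database migration=32) = 32; EF_Unit tests = 32+3 = 35
Expected project duration μ = 35 days. Critical path: Architecture design → API spec → Database migration → Unit tests.

Variance along critical path = 2.778 + 5.444 + 1.000 + 1.778 = 11.000; σ = √11.000 = 3.317 days.
Z = (40 − 35) / 3.317 = 1.508
P(T ≤ 40) = Φ(1.508) ≈ 0.934

0.934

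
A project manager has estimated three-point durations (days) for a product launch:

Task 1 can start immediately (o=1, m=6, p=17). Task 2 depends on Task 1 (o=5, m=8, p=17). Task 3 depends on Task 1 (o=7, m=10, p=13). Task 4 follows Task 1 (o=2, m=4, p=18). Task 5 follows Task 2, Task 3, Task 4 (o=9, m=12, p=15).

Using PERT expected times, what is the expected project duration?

29 days

te_Task 1 = (1 + 4·6 + 17)/6 = 42/6 = 7
te_Task 2 = (5 + 4·8 + 17)/6 = 54/6 = 9
te_Task 3 = (7 + 4·10 + 13)/6 = 60/6 = 10
te_Task 4 = (2 + 4·4 + 18)/6 = 36/6 = 6
te_Task 5 = (9 + 4·12 + 15)/6 = 72/6 = 12

Forward pass:
ES_Task 1 = 0; EF_Task 1 = 7
ES_Task 2 = 7; EF_Task 2 = 7+9 = 16
ES_Task 3 = 7; EF_Task 3 = 7+10 = 17
ES_Task 4 = 7; EF_Task 4 = 7+6 = 13
ES_Task 5 = max(EF_Task 2=16, EF_Task 3=17, EF_Task 4=13) = 17; EF_Task 5 = 17+12 = 29
Expected project duration μ = 29 days. Critical path: Task 1 → Task 3 → Task 5.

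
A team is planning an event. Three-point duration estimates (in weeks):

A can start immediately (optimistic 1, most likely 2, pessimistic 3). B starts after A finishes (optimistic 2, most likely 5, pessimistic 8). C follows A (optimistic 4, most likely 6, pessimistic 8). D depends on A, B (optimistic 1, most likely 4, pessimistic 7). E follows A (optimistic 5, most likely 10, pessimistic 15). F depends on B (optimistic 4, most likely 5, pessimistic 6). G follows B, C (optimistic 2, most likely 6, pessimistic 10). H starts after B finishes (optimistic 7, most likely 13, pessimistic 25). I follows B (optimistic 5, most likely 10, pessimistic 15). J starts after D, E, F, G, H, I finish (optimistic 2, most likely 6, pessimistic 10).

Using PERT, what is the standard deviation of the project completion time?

3.45 weeks

te_A = (1 + 4·2 + 3)/6 = 12/6 = 2; σ²_A = ((3−1)/6)² = 0.111
te_B = (2 + 4·5 + 8)/6 = 30/6 = 5; σ²_B = ((8−2)/6)² = 1.000
te_C = (4 + 4·6 + 8)/6 = 36/6 = 6; σ²_C = ((8−4)/6)² = 0.444
te_D = (1 + 4·4 + 7)/6 = 24/6 = 4; σ²_D = ((7−1)/6)² = 1.000
te_E = (5 + 4·10 + 15)/6 = 60/6 = 10; σ²_E = ((15−5)/6)² = 2.778
te_F = (4 + 4·5 + 6)/6 = 30/6 = 5; σ²_F = ((6−4)/6)² = 0.111
te_G = (2 + 4·6 + 10)/6 = 36/6 = 6; σ²_G = ((10−2)/6)² = 1.778
te_H = (7 + 4·13 + 25)/6 = 84/6 = 14; σ²_H = ((25−7)/6)² = 9.000
te_I = (5 + 4·10 + 15)/6 = 60/6 = 10; σ²_I = ((15−5)/6)² = 2.778
te_J = (2 + 4·6 + 10)/6 = 36/6 = 6; σ²_J = ((10−2)/6)² = 1.778

Forward pass:
ES_A = 0; EF_A = 2
ES_B = 2; EF_B = 2+5 = 7
ES_C = 2; EF_C = 2+6 = 8
ES_D = max(EF_A=2, EF_B=7) = 7; EF_D = 7+4 = 11
ES_E = 2; EF_E = 2+10 = 12
ES_F = 7; EF_F = 7+5 = 12
ES_G = max(EF_B=7, EF_C=8) = 8; EF_G = 8+6 = 14
ES_H = 7; EF_H = 7+14 = 21
ES_I = 7; EF_I = 7+10 = 17
ES_J = max(EF_D=11, EF_E=12, EF_F=12, EF_G=14, EF_H=21, EF_I=17) = 21; EF_J = 21+6 = 27
Expected project duration μ = 27 weeks. Critical path: A → B → H → J.

Variance along critical path = 0.111 + 1.000 + 9.000 + 1.778 = 11.889
σ = √11.889 = 3.448 weeks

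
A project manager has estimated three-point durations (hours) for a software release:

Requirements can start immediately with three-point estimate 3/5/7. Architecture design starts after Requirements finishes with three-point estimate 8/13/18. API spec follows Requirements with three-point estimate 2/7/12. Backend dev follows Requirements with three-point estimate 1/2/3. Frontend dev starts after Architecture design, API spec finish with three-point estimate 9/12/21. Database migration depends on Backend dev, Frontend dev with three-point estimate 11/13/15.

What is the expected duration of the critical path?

te_Requirements = (3 + 4·5 + 7)/6 = 30/6 = 5
te_Architecture design = (8 + 4·13 + 18)/6 = 78/6 = 13
te_API spec = (2 + 4·7 + 12)/6 = 42/6 = 7
te_Backend dev = (1 + 4·2 + 3)/6 = 12/6 = 2
te_Frontend dev = (9 + 4·12 + 21)/6 = 78/6 = 13
te_Database migration = (11 + 4·13 + 15)/6 = 78/6 = 13

Forward pass:
ES_Requirements = 0; EF_Requirements = 5
ES_Architecture design = 5; EF_Architecture design = 5+13 = 18
ES_API spec = 5; EF_API spec = 5+7 = 12
ES_Backend dev = 5; EF_Backend dev = 5+2 = 7
ES_Frontend dev = max(EF_Architecture design=18, EF_API spec=12) = 18; EF_Frontend dev = 18+13 = 31
ES_Database migration = max(EF_Backend dev=7, EF_Frontend dev=31) = 31; EF_Database migration = 31+13 = 44
Expected project duration μ = 44 hours. Critical path: Requirements → Architecture design → Frontend dev → Database migration.

44 hours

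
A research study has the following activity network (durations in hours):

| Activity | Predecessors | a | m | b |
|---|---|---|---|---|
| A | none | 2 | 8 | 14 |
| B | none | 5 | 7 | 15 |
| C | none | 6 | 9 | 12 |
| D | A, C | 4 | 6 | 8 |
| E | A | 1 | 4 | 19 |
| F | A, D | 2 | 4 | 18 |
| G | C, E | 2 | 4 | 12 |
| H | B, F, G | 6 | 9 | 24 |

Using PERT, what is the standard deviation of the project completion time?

te_A = (2 + 4·8 + 14)/6 = 48/6 = 8; σ²_A = ((14−2)/6)² = 4.000
te_B = (5 + 4·7 + 15)/6 = 48/6 = 8; σ²_B = ((15−5)/6)² = 2.778
te_C = (6 + 4·9 + 12)/6 = 54/6 = 9; σ²_C = ((12−6)/6)² = 1.000
te_D = (4 + 4·6 + 8)/6 = 36/6 = 6; σ²_D = ((8−4)/6)² = 0.444
te_E = (1 + 4·4 + 19)/6 = 36/6 = 6; σ²_E = ((19−1)/6)² = 9.000
te_F = (2 + 4·4 + 18)/6 = 36/6 = 6; σ²_F = ((18−2)/6)² = 7.111
te_G = (2 + 4·4 + 12)/6 = 30/6 = 5; σ²_G = ((12−2)/6)² = 2.778
te_H = (6 + 4·9 + 24)/6 = 66/6 = 11; σ²_H = ((24−6)/6)² = 9.000

Forward pass:
ES_A = 0; EF_A = 8
ES_B = 0; EF_B = 8
ES_C = 0; EF_C = 9
ES_D = max(EF_A=8, EF_C=9) = 9; EF_D = 9+6 = 15
ES_E = 8; EF_E = 8+6 = 14
ES_F = max(EF_A=8, EF_D=15) = 15; EF_F = 15+6 = 21
ES_G = max(EF_C=9, EF_E=14) = 14; EF_G = 14+5 = 19
ES_H = max(EF_B=8, EF_F=21, EF_G=19) = 21; EF_H = 21+11 = 32
Expected project duration μ = 32 hours. Critical path: C → D → F → H.

Variance along critical path = 1.000 + 0.444 + 7.111 + 9.000 = 17.556
σ = √17.556 = 4.190 hours

4.19 hours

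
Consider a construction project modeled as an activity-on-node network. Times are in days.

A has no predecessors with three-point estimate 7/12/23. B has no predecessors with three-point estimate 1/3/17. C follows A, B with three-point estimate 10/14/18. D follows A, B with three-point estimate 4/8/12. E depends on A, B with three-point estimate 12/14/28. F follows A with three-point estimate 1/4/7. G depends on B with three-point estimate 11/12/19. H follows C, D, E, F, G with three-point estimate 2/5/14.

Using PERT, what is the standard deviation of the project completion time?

4.27 days

te_A = (7 + 4·12 + 23)/6 = 78/6 = 13; σ²_A = ((23−7)/6)² = 7.111
te_B = (1 + 4·3 + 17)/6 = 30/6 = 5; σ²_B = ((17−1)/6)² = 7.111
te_C = (10 + 4·14 + 18)/6 = 84/6 = 14; σ²_C = ((18−10)/6)² = 1.778
te_D = (4 + 4·8 + 12)/6 = 48/6 = 8; σ²_D = ((12−4)/6)² = 1.778
te_E = (12 + 4·14 + 28)/6 = 96/6 = 16; σ²_E = ((28−12)/6)² = 7.111
te_F = (1 + 4·4 + 7)/6 = 24/6 = 4; σ²_F = ((7−1)/6)² = 1.000
te_G = (11 + 4·12 + 19)/6 = 78/6 = 13; σ²_G = ((19−11)/6)² = 1.778
te_H = (2 + 4·5 + 14)/6 = 36/6 = 6; σ²_H = ((14−2)/6)² = 4.000

Forward pass:
ES_A = 0; EF_A = 13
ES_B = 0; EF_B = 5
ES_C = max(EF_A=13, EF_B=5) = 13; EF_C = 13+14 = 27
ES_D = max(EF_A=13, EF_B=5) = 13; EF_D = 13+8 = 21
ES_E = max(EF_A=13, EF_B=5) = 13; EF_E = 13+16 = 29
ES_F = 13; EF_F = 13+4 = 17
ES_G = 5; EF_G = 5+13 = 18
ES_H = max(EF_C=27, EF_D=21, EF_E=29, EF_F=17, EF_G=18) = 29; EF_H = 29+6 = 35
Expected project duration μ = 35 days. Critical path: A → E → H.

Variance along critical path = 7.111 + 7.111 + 4.000 = 18.222
σ = √18.222 = 4.269 days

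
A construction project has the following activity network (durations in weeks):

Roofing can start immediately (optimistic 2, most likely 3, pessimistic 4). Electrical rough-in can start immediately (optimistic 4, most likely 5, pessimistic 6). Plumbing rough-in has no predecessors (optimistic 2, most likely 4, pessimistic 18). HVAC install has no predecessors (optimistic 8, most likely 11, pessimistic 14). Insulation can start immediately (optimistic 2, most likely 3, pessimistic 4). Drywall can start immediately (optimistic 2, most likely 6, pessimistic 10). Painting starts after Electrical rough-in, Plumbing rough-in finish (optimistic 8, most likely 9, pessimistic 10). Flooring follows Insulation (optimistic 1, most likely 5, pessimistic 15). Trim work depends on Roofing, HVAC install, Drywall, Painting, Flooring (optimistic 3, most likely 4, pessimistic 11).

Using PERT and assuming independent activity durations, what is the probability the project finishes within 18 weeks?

te_Roofing = (2 + 4·3 + 4)/6 = 18/6 = 3; σ²_Roofing = ((4−2)/6)² = 0.111
te_Electrical rough-in = (4 + 4·5 + 6)/6 = 30/6 = 5; σ²_Electrical rough-in = ((6−4)/6)² = 0.111
te_Plumbing rough-in = (2 + 4·4 + 18)/6 = 36/6 = 6; σ²_Plumbing rough-in = ((18−2)/6)² = 7.111
te_HVAC install = (8 + 4·11 + 14)/6 = 66/6 = 11; σ²_HVAC install = ((14−8)/6)² = 1.000
te_Insulation = (2 + 4·3 + 4)/6 = 18/6 = 3; σ²_Insulation = ((4−2)/6)² = 0.111
te_Drywall = (2 + 4·6 + 10)/6 = 36/6 = 6; σ²_Drywall = ((10−2)/6)² = 1.778
te_Painting = (8 + 4·9 + 10)/6 = 54/6 = 9; σ²_Painting = ((10−8)/6)² = 0.111
te_Flooring = (1 + 4·5 + 15)/6 = 36/6 = 6; σ²_Flooring = ((15−1)/6)² = 5.444
te_Trim work = (3 + 4·4 + 11)/6 = 30/6 = 5; σ²_Trim work = ((11−3)/6)² = 1.778

Forward pass:
ES_Roofing = 0; EF_Roofing = 3
ES_Electrical rough-in = 0; EF_Electrical rough-in = 5
ES_Plumbing rough-in = 0; EF_Plumbing rough-in = 6
ES_HVAC install = 0; EF_HVAC install = 11
ES_Insulation = 0; EF_Insulation = 3
ES_Drywall = 0; EF_Drywall = 6
ES_Painting = max(EF_Electrical rough-in=5, EF_Plumbing rough-in=6) = 6; EF_Painting = 6+9 = 15
ES_Flooring = 3; EF_Flooring = 3+6 = 9
ES_Trim work = max(EF_Roofing=3, EF_HVAC install=11, EF_Drywall=6, EF_Painting=15, EF_Flooring=9) = 15; EF_Trim work = 15+5 = 20
Expected project duration μ = 20 weeks. Critical path: Plumbing rough-in → Painting → Trim work.

Variance along critical path = 7.111 + 0.111 + 1.778 = 9.000; σ = √9.000 = 3.000 weeks.
Z = (18 − 20) / 3.000 = -0.667
P(T ≤ 18) = Φ(-0.667) ≈ 0.252

0.252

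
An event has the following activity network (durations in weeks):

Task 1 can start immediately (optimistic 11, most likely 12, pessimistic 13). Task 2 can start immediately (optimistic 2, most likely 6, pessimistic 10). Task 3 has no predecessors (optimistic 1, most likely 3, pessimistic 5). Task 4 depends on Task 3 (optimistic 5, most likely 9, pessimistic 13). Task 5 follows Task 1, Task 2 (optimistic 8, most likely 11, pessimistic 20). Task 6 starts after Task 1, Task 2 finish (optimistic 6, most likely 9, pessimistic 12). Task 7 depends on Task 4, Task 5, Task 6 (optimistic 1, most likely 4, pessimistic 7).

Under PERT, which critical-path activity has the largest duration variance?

Task 5

te_Task 1 = (11 + 4·12 + 13)/6 = 72/6 = 12; σ²_Task 1 = ((13−11)/6)² = 0.111
te_Task 2 = (2 + 4·6 + 10)/6 = 36/6 = 6; σ²_Task 2 = ((10−2)/6)² = 1.778
te_Task 3 = (1 + 4·3 + 5)/6 = 18/6 = 3; σ²_Task 3 = ((5−1)/6)² = 0.444
te_Task 4 = (5 + 4·9 + 13)/6 = 54/6 = 9; σ²_Task 4 = ((13−5)/6)² = 1.778
te_Task 5 = (8 + 4·11 + 20)/6 = 72/6 = 12; σ²_Task 5 = ((20−8)/6)² = 4.000
te_Task 6 = (6 + 4·9 + 12)/6 = 54/6 = 9; σ²_Task 6 = ((12−6)/6)² = 1.000
te_Task 7 = (1 + 4·4 + 7)/6 = 24/6 = 4; σ²_Task 7 = ((7−1)/6)² = 1.000

Forward pass:
ES_Task 1 = 0; EF_Task 1 = 12
ES_Task 2 = 0; EF_Task 2 = 6
ES_Task 3 = 0; EF_Task 3 = 3
ES_Task 4 = 3; EF_Task 4 = 3+9 = 12
ES_Task 5 = max(EF_Task 1=12, EF_Task 2=6) = 12; EF_Task 5 = 12+12 = 24
ES_Task 6 = max(EF_Task 1=12, EF_Task 2=6) = 12; EF_Task 6 = 12+9 = 21
ES_Task 7 = max(EF_Task 4=12, EF_Task 5=24, EF_Task 6=21) = 24; EF_Task 7 = 24+4 = 28
Expected project duration μ = 28 weeks. Critical path: Task 1 → Task 5 → Task 7.

Variances on critical path: σ²_Task 1=0.111, σ²_Task 5=4.000, σ²_Task 7=1.000.
Largest is σ²_Task 5 = 4.000.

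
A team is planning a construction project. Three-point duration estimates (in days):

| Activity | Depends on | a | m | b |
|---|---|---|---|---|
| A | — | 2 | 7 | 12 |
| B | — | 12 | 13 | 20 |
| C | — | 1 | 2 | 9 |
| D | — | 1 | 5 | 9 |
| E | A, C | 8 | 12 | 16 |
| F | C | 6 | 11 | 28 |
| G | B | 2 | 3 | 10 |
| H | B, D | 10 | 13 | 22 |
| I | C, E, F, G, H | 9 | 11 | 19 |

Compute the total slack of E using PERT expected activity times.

te_A = (2 + 4·7 + 12)/6 = 42/6 = 7
te_B = (12 + 4·13 + 20)/6 = 84/6 = 14
te_C = (1 + 4·2 + 9)/6 = 18/6 = 3
te_D = (1 + 4·5 + 9)/6 = 30/6 = 5
te_E = (8 + 4·12 + 16)/6 = 72/6 = 12
te_F = (6 + 4·11 + 28)/6 = 78/6 = 13
te_G = (2 + 4·3 + 10)/6 = 24/6 = 4
te_H = (10 + 4·13 + 22)/6 = 84/6 = 14
te_I = (9 + 4·11 + 19)/6 = 72/6 = 12

Forward pass:
ES_A = 0; EF_A = 7
ES_B = 0; EF_B = 14
ES_C = 0; EF_C = 3
ES_D = 0; EF_D = 5
ES_E = max(EF_A=7, EF_C=3) = 7; EF_E = 7+12 = 19
ES_F = 3; EF_F = 3+13 = 16
ES_G = 14; EF_G = 14+4 = 18
ES_H = max(EF_B=14, EF_D=5) = 14; EF_H = 14+14 = 28
ES_I = max(EF_C=3, EF_E=19, EF_F=16, EF_G=18, EF_H=28) = 28; EF_I = 28+12 = 40
Expected project duration μ = 40 days. Critical path: B → H → I.

Backward pass:
LF_I = 40; LS_I = 40−12 = 28
LF_H = LS_I = 28; LS_H = 28−14 = 14
LF_G = LS_I = 28; LS_G = 28−4 = 24
LF_F = LS_I = 28; LS_F = 28−13 = 15
LF_E = LS_I = 28; LS_E = 28−12 = 16
LF_D = LS_H = 14; LS_D = 14−5 = 9
LF_C = min(LS_E=16, LS_F=15, LS_I=28) = 15; LS_C = 15−3 = 12
LF_B = min(LS_G=24, LS_H=14) = 14; LS_B = 14−14 = 0
LF_A = LS_E = 16; LS_A = 16−7 = 9
Slack_E = LS_E − ES_E = 16 − 7 = 9

9 days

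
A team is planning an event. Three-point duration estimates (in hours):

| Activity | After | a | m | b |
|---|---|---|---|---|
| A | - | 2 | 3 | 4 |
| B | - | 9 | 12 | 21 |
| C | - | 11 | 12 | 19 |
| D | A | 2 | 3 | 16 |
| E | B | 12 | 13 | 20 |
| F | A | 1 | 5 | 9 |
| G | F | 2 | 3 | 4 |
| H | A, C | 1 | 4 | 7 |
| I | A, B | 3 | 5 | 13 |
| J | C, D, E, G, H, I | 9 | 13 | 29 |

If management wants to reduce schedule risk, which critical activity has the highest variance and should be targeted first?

J

te_A = (2 + 4·3 + 4)/6 = 18/6 = 3; σ²_A = ((4−2)/6)² = 0.111
te_B = (9 + 4·12 + 21)/6 = 78/6 = 13; σ²_B = ((21−9)/6)² = 4.000
te_C = (11 + 4·12 + 19)/6 = 78/6 = 13; σ²_C = ((19−11)/6)² = 1.778
te_D = (2 + 4·3 + 16)/6 = 30/6 = 5; σ²_D = ((16−2)/6)² = 5.444
te_E = (12 + 4·13 + 20)/6 = 84/6 = 14; σ²_E = ((20−12)/6)² = 1.778
te_F = (1 + 4·5 + 9)/6 = 30/6 = 5; σ²_F = ((9−1)/6)² = 1.778
te_G = (2 + 4·3 + 4)/6 = 18/6 = 3; σ²_G = ((4−2)/6)² = 0.111
te_H = (1 + 4·4 + 7)/6 = 24/6 = 4; σ²_H = ((7−1)/6)² = 1.000
te_I = (3 + 4·5 + 13)/6 = 36/6 = 6; σ²_I = ((13−3)/6)² = 2.778
te_J = (9 + 4·13 + 29)/6 = 90/6 = 15; σ²_J = ((29−9)/6)² = 11.111

Forward pass:
ES_A = 0; EF_A = 3
ES_B = 0; EF_B = 13
ES_C = 0; EF_C = 13
ES_D = 3; EF_D = 3+5 = 8
ES_E = 13; EF_E = 13+14 = 27
ES_F = 3; EF_F = 3+5 = 8
ES_G = 8; EF_G = 8+3 = 11
ES_H = max(EF_A=3, EF_C=13) = 13; EF_H = 13+4 = 17
ES_I = max(EF_A=3, EF_B=13) = 13; EF_I = 13+6 = 19
ES_J = max(EF_C=13, EF_D=8, EF_E=27, EF_G=11, EF_H=17, EF_I=19) = 27; EF_J = 27+15 = 42
Expected project duration μ = 42 hours. Critical path: B → E → J.

Variances on critical path: σ²_B=4.000, σ²_E=1.778, σ²_J=11.111.
Largest is σ²_J = 11.111.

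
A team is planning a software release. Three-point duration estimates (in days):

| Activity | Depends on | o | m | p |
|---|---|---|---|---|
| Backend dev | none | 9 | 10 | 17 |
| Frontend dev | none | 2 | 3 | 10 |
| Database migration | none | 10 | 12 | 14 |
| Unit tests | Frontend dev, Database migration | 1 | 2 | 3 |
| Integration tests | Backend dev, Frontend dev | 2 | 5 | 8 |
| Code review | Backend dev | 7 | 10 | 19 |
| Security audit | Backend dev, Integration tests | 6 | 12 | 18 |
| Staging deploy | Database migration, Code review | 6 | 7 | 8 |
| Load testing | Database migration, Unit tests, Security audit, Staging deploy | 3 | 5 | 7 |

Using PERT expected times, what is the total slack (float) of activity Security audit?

te_Backend dev = (9 + 4·10 + 17)/6 = 66/6 = 11
te_Frontend dev = (2 + 4·3 + 10)/6 = 24/6 = 4
te_Database migration = (10 + 4·12 + 14)/6 = 72/6 = 12
te_Unit tests = (1 + 4·2 + 3)/6 = 12/6 = 2
te_Integration tests = (2 + 4·5 + 8)/6 = 30/6 = 5
te_Code review = (7 + 4·10 + 19)/6 = 66/6 = 11
te_Security audit = (6 + 4·12 + 18)/6 = 72/6 = 12
te_Staging deploy = (6 + 4·7 + 8)/6 = 42/6 = 7
te_Load testing = (3 + 4·5 + 7)/6 = 30/6 = 5

Forward pass:
ES_Backend dev = 0; EF_Backend dev = 11
ES_Frontend dev = 0; EF_Frontend dev = 4
ES_Database migration = 0; EF_Database migration = 12
ES_Unit tests = max(EF_Frontend dev=4, EF_Database migration=12) = 12; EF_Unit tests = 12+2 = 14
ES_Integration tests = max(EF_Backend dev=11, EF_Frontend dev=4) = 11; EF_Integration tests = 11+5 = 16
ES_Code review = 11; EF_Code review = 11+11 = 22
ES_Security audit = max(EF_Backend dev=11, EF_Integration tests=16) = 16; EF_Security audit = 16+12 = 28
ES_Staging deploy = max(EF_Database migration=12, EF_Code review=22) = 22; EF_Staging deploy = 22+7 = 29
ES_Load testing = max(EF_Database migration=12, EF_Unit tests=14, EF_Security audit=28, EF_Staging deploy=29) = 29; EF_Load testing = 29+5 = 34
Expected project duration μ = 34 days. Critical path: Backend dev → Code review → Staging deploy → Load testing.

Backward pass:
LF_Load testing = 34; LS_Load testing = 34−5 = 29
LF_Staging deploy = LS_Load testing = 29; LS_Staging deploy = 29−7 = 22
LF_Security audit = LS_Load testing = 29; LS_Security audit = 29−12 = 17
LF_Code review = LS_Staging deploy = 22; LS_Code review = 22−11 = 11
LF_Integration tests = LS_Security audit = 17; LS_Integration tests = 17−5 = 12
LF_Unit tests = LS_Load testing = 29; LS_Unit tests = 29−2 = 27
LF_Database migration = min(LS_Unit tests=27, LS_Staging deploy=22, LS_Load testing=29) = 22; LS_Database migration = 22−12 = 10
LF_Frontend dev = min(LS_Unit tests=27, LS_Integration tests=12) = 12; LS_Frontend dev = 12−4 = 8
LF_Backend dev = min(LS_Integration tests=12, LS_Code review=11, LS_Security audit=17) = 11; LS_Backend dev = 11−11 = 0
Slack_Security audit = LS_Security audit − ES_Security audit = 17 − 16 = 1

1 days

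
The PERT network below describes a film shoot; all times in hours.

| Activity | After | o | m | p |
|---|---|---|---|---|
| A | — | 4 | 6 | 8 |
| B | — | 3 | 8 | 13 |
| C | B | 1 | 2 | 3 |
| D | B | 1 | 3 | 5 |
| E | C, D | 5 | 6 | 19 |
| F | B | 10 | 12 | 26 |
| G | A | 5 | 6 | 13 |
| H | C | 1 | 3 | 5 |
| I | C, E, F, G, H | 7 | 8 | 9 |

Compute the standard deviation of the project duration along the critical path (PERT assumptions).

te_A = (4 + 4·6 + 8)/6 = 36/6 = 6; σ²_A = ((8−4)/6)² = 0.444
te_B = (3 + 4·8 + 13)/6 = 48/6 = 8; σ²_B = ((13−3)/6)² = 2.778
te_C = (1 + 4·2 + 3)/6 = 12/6 = 2; σ²_C = ((3−1)/6)² = 0.111
te_D = (1 + 4·3 + 5)/6 = 18/6 = 3; σ²_D = ((5−1)/6)² = 0.444
te_E = (5 + 4·6 + 19)/6 = 48/6 = 8; σ²_E = ((19−5)/6)² = 5.444
te_F = (10 + 4·12 + 26)/6 = 84/6 = 14; σ²_F = ((26−10)/6)² = 7.111
te_G = (5 + 4·6 + 13)/6 = 42/6 = 7; σ²_G = ((13−5)/6)² = 1.778
te_H = (1 + 4·3 + 5)/6 = 18/6 = 3; σ²_H = ((5−1)/6)² = 0.444
te_I = (7 + 4·8 + 9)/6 = 48/6 = 8; σ²_I = ((9−7)/6)² = 0.111

Forward pass:
ES_A = 0; EF_A = 6
ES_B = 0; EF_B = 8
ES_C = 8; EF_C = 8+2 = 10
ES_D = 8; EF_D = 8+3 = 11
ES_E = max(EF_C=10, EF_D=11) = 11; EF_E = 11+8 = 19
ES_F = 8; EF_F = 8+14 = 22
ES_G = 6; EF_G = 6+7 = 13
ES_H = 10; EF_H = 10+3 = 13
ES_I = max(EF_C=10, EF_E=19, EF_F=22, EF_G=13, EF_H=13) = 22; EF_I = 22+8 = 30
Expected project duration μ = 30 hours. Critical path: B → F → I.

Variance along critical path = 2.778 + 7.111 + 0.111 = 10.000
σ = √10.000 = 3.162 hours

3.16 hours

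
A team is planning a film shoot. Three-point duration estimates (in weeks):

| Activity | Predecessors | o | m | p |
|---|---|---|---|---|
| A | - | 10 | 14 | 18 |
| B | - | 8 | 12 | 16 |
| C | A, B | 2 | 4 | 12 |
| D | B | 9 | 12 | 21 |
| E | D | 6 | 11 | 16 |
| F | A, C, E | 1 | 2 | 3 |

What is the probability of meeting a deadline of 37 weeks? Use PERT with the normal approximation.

0.367

te_A = (10 + 4·14 + 18)/6 = 84/6 = 14; σ²_A = ((18−10)/6)² = 1.778
te_B = (8 + 4·12 + 16)/6 = 72/6 = 12; σ²_B = ((16−8)/6)² = 1.778
te_C = (2 + 4·4 + 12)/6 = 30/6 = 5; σ²_C = ((12−2)/6)² = 2.778
te_D = (9 + 4·12 + 21)/6 = 78/6 = 13; σ²_D = ((21−9)/6)² = 4.000
te_E = (6 + 4·11 + 16)/6 = 66/6 = 11; σ²_E = ((16−6)/6)² = 2.778
te_F = (1 + 4·2 + 3)/6 = 12/6 = 2; σ²_F = ((3−1)/6)² = 0.111

Forward pass:
ES_A = 0; EF_A = 14
ES_B = 0; EF_B = 12
ES_C = max(EF_A=14, EF_B=12) = 14; EF_C = 14+5 = 19
ES_D = 12; EF_D = 12+13 = 25
ES_E = 25; EF_E = 25+11 = 36
ES_F = max(EF_A=14, EF_C=19, EF_E=36) = 36; EF_F = 36+2 = 38
Expected project duration μ = 38 weeks. Critical path: B → D → E → F.

Variance along critical path = 1.778 + 4.000 + 2.778 + 0.111 = 8.667; σ = √8.667 = 2.944 weeks.
Z = (37 − 38) / 2.944 = -0.340
P(T ≤ 37) = Φ(-0.340) ≈ 0.367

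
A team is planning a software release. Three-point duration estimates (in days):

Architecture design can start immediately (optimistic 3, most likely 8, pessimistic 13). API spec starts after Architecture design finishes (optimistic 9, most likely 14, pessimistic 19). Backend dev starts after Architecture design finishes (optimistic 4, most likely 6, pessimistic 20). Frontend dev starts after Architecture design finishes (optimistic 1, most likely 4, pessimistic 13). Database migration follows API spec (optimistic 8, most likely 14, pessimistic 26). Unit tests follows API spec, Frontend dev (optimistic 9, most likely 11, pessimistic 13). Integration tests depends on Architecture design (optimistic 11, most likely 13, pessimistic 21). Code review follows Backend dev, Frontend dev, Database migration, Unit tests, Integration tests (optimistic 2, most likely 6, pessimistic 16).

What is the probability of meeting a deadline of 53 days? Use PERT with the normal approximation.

0.978

te_Architecture design = (3 + 4·8 + 13)/6 = 48/6 = 8; σ²_Architecture design = ((13−3)/6)² = 2.778
te_API spec = (9 + 4·14 + 19)/6 = 84/6 = 14; σ²_API spec = ((19−9)/6)² = 2.778
te_Backend dev = (4 + 4·6 + 20)/6 = 48/6 = 8; σ²_Backend dev = ((20−4)/6)² = 7.111
te_Frontend dev = (1 + 4·4 + 13)/6 = 30/6 = 5; σ²_Frontend dev = ((13−1)/6)² = 4.000
te_Database migration = (8 + 4·14 + 26)/6 = 90/6 = 15; σ²_Database migration = ((26−8)/6)² = 9.000
te_Unit tests = (9 + 4·11 + 13)/6 = 66/6 = 11; σ²_Unit tests = ((13−9)/6)² = 0.444
te_Integration tests = (11 + 4·13 + 21)/6 = 84/6 = 14; σ²_Integration tests = ((21−11)/6)² = 2.778
te_Code review = (2 + 4·6 + 16)/6 = 42/6 = 7; σ²_Code review = ((16−2)/6)² = 5.444

Forward pass:
ES_Architecture design = 0; EF_Architecture design = 8
ES_API spec = 8; EF_API spec = 8+14 = 22
ES_Backend dev = 8; EF_Backend dev = 8+8 = 16
ES_Frontend dev = 8; EF_Frontend dev = 8+5 = 13
ES_Database migration = 22; EF_Database migration = 22+15 = 37
ES_Unit tests = max(EF_API spec=22, EF_Frontend dev=13) = 22; EF_Unit tests = 22+11 = 33
ES_Integration tests = 8; EF_Integration tests = 8+14 = 22
ES_Code review = max(EF_Backend dev=16, EF_Frontend dev=13, EF_Database migration=37, EF_Unit tests=33, EF_Integration tests=22) = 37; EF_Code review = 37+7 = 44
Expected project duration μ = 44 days. Critical path: Architecture design → API spec → Database migration → Code review.

Variance along critical path = 2.778 + 2.778 + 9.000 + 5.444 = 20.000; σ = √20.000 = 4.472 days.
Z = (53 − 44) / 4.472 = 2.012
P(T ≤ 53) = Φ(2.012) ≈ 0.978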